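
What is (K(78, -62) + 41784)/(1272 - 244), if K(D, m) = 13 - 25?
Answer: 10443/257 ≈ 40.634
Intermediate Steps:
K(D, m) = -12
(K(78, -62) + 41784)/(1272 - 244) = (-12 + 41784)/(1272 - 244) = 41772/1028 = 41772*(1/1028) = 10443/257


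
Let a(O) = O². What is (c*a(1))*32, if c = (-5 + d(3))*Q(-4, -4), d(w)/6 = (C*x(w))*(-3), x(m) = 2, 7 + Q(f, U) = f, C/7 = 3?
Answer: 267872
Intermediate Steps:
C = 21 (C = 7*3 = 21)
Q(f, U) = -7 + f
d(w) = -756 (d(w) = 6*((21*2)*(-3)) = 6*(42*(-3)) = 6*(-126) = -756)
c = 8371 (c = (-5 - 756)*(-7 - 4) = -761*(-11) = 8371)
(c*a(1))*32 = (8371*1²)*32 = (8371*1)*32 = 8371*32 = 267872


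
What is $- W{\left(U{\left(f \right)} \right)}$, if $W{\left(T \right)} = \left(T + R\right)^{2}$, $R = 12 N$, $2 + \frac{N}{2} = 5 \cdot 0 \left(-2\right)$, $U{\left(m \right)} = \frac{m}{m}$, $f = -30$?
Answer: $-2209$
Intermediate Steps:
$U{\left(m \right)} = 1$
$N = -4$ ($N = -4 + 2 \cdot 5 \cdot 0 \left(-2\right) = -4 + 2 \cdot 0 \left(-2\right) = -4 + 2 \cdot 0 = -4 + 0 = -4$)
$R = -48$ ($R = 12 \left(-4\right) = -48$)
$W{\left(T \right)} = \left(-48 + T\right)^{2}$ ($W{\left(T \right)} = \left(T - 48\right)^{2} = \left(-48 + T\right)^{2}$)
$- W{\left(U{\left(f \right)} \right)} = - \left(-48 + 1\right)^{2} = - \left(-47\right)^{2} = \left(-1\right) 2209 = -2209$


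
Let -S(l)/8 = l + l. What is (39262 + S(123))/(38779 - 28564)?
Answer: 37294/10215 ≈ 3.6509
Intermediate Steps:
S(l) = -16*l (S(l) = -8*(l + l) = -16*l)
(39262 + S(123))/(38779 - 28564) = (39262 - 16*123)/(38779 - 28564) = (39262 - 1968)/10215 = 37294*(1/10215) = 37294/10215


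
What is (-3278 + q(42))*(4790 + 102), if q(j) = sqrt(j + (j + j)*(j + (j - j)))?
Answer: -16035976 + 4892*sqrt(3570) ≈ -1.5744e+7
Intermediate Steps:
q(j) = sqrt(j + 2*j**2) (q(j) = sqrt(j + (2*j)*(j + 0)) = sqrt(j + (2*j)*j) = sqrt(j + 2*j**2))
(-3278 + q(42))*(4790 + 102) = (-3278 + sqrt(42*(1 + 2*42)))*(4790 + 102) = (-3278 + sqrt(42*(1 + 84)))*4892 = (-3278 + sqrt(42*85))*4892 = (-3278 + sqrt(3570))*4892 = -16035976 + 4892*sqrt(3570)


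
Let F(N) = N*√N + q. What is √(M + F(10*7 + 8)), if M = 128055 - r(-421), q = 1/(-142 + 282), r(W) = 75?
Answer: √(627102035 + 382200*√78)/70 ≈ 358.70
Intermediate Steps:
q = 1/140 ≈ 0.0071429
F(N) = 1/140 + N^(3/2) (F(N) = N*√N + 1/140 = N^(3/2) + 1/140 = 1/140 + N^(3/2))
M = 127980 (M = 128055 - 1*75 = 128055 - 75 = 127980)
√(M + F(10*7 + 8)) = √(127980 + (1/140 + (10*7 + 8)^(3/2))) = √(127980 + (1/140 + (70 + 8)^(3/2))) = √(127980 + (1/140 + 78^(3/2))) = √(127980 + (1/140 + 78*√78)) = √(17917201/140 + 78*√78)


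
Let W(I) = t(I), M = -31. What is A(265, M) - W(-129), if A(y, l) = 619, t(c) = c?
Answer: 748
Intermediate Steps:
W(I) = I
A(265, M) - W(-129) = 619 - 1*(-129) = 619 + 129 = 748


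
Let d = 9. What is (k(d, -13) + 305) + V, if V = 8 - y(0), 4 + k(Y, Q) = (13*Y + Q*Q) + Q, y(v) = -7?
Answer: 589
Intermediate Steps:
k(Y, Q) = -4 + Q + Q² + 13*Y (k(Y, Q) = -4 + ((13*Y + Q*Q) + Q) = -4 + ((13*Y + Q²) + Q) = -4 + ((Q² + 13*Y) + Q) = -4 + (Q + Q² + 13*Y) = -4 + Q + Q² + 13*Y)
V = 15 (V = 8 - 1*(-7) = 8 + 7 = 15)
(k(d, -13) + 305) + V = ((-4 - 13 + (-13)² + 13*9) + 305) + 15 = ((-4 - 13 + 169 + 117) + 305) + 15 = (269 + 305) + 15 = 574 + 15 = 589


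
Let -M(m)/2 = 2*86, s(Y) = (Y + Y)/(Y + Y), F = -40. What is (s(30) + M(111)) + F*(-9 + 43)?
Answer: -1703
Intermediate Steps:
s(Y) = 1 (s(Y) = (2*Y)/((2*Y)) = (2*Y)*(1/(2*Y)) = 1)
M(m) = -344 (M(m) = -4*86 = -2*172 = -344)
(s(30) + M(111)) + F*(-9 + 43) = (1 - 344) - 40*(-9 + 43) = -343 - 40*34 = -343 - 1360 = -1703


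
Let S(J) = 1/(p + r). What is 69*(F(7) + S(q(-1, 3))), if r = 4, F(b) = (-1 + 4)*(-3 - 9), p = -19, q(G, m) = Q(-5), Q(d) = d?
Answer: -12443/5 ≈ -2488.6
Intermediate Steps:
q(G, m) = -5
F(b) = -36 (F(b) = 3*(-12) = -36)
S(J) = -1/15 (S(J) = 1/(-19 + 4) = 1/(-15) = -1/15)
69*(F(7) + S(q(-1, 3))) = 69*(-36 - 1/15) = 69*(-541/15) = -12443/5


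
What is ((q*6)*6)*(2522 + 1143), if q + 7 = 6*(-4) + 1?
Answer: -3958200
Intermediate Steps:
q = -30 (q = -7 + (6*(-4) + 1) = -7 + (-24 + 1) = -7 - 23 = -30)
((q*6)*6)*(2522 + 1143) = (-30*6*6)*(2522 + 1143) = -180*6*3665 = -1080*3665 = -3958200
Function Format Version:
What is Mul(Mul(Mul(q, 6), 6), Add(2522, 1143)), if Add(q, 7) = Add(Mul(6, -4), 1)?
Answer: -3958200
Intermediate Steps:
q = -30 (q = Add(-7, Add(Mul(6, -4), 1)) = Add(-7, Add(-24, 1)) = Add(-7, -23) = -30)
Mul(Mul(Mul(q, 6), 6), Add(2522, 1143)) = Mul(Mul(Mul(-30, 6), 6), Add(2522, 1143)) = Mul(Mul(-180, 6), 3665) = Mul(-1080, 3665) = -3958200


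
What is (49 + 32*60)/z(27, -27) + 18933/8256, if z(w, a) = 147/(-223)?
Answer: -1207439707/404544 ≈ -2984.7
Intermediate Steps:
z(w, a) = -147/223 (z(w, a) = 147*(-1/223) = -147/223)
(49 + 32*60)/z(27, -27) + 18933/8256 = (49 + 32*60)/(-147/223) + 18933/8256 = (49 + 1920)*(-223/147) + 18933*(1/8256) = 1969*(-223/147) + 6311/2752 = -439087/147 + 6311/2752 = -1207439707/404544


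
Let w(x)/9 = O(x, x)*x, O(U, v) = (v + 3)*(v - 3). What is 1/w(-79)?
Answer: -1/4430952 ≈ -2.2569e-7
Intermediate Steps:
O(U, v) = (-3 + v)*(3 + v) (O(U, v) = (3 + v)*(-3 + v) = (-3 + v)*(3 + v))
w(x) = 9*x*(-9 + x**2) (w(x) = 9*((-9 + x**2)*x) = 9*(x*(-9 + x**2)) = 9*x*(-9 + x**2))
1/w(-79) = 1/(9*(-79)*(-9 + (-79)**2)) = 1/(9*(-79)*(-9 + 6241)) = 1/(9*(-79)*6232) = 1/(-4430952) = -1/4430952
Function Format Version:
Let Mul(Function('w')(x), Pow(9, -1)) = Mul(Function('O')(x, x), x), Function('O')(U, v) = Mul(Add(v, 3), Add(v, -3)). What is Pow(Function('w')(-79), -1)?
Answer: Rational(-1, 4430952) ≈ -2.2569e-7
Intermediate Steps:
Function('O')(U, v) = Mul(Add(-3, v), Add(3, v)) (Function('O')(U, v) = Mul(Add(3, v), Add(-3, v)) = Mul(Add(-3, v), Add(3, v)))
Function('w')(x) = Mul(9, x, Add(-9, Pow(x, 2))) (Function('w')(x) = Mul(9, Mul(Add(-9, Pow(x, 2)), x)) = Mul(9, Mul(x, Add(-9, Pow(x, 2)))) = Mul(9, x, Add(-9, Pow(x, 2))))
Pow(Function('w')(-79), -1) = Pow(Mul(9, -79, Add(-9, Pow(-79, 2))), -1) = Pow(Mul(9, -79, Add(-9, 6241)), -1) = Pow(Mul(9, -79, 6232), -1) = Pow(-4430952, -1) = Rational(-1, 4430952)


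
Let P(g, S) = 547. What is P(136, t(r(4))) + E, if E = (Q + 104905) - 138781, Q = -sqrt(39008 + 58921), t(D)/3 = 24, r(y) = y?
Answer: -33329 - 9*sqrt(1209) ≈ -33642.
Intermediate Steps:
t(D) = 72 (t(D) = 3*24 = 72)
Q = -9*sqrt(1209) (Q = -sqrt(97929) = -9*sqrt(1209) ≈ -312.94)
E = -33876 - 9*sqrt(1209) (E = (-9*sqrt(1209) + 104905) - 138781 = (104905 - 9*sqrt(1209)) - 138781 = -33876 - 9*sqrt(1209) ≈ -34189.)
P(136, t(r(4))) + E = 547 + (-33876 - 9*sqrt(1209)) = -33329 - 9*sqrt(1209)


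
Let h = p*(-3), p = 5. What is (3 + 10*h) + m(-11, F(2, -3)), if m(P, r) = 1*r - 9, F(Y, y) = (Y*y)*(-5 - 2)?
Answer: -114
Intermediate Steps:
F(Y, y) = -7*Y*y (F(Y, y) = (Y*y)*(-7) = -7*Y*y)
h = -15 (h = 5*(-3) = -15)
m(P, r) = -9 + r (m(P, r) = r - 9 = -9 + r)
(3 + 10*h) + m(-11, F(2, -3)) = (3 + 10*(-15)) + (-9 - 7*2*(-3)) = (3 - 150) + (-9 + 42) = -147 + 33 = -114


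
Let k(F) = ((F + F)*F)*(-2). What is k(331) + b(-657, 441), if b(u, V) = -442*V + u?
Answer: -633823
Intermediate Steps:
k(F) = -4*F² (k(F) = ((2*F)*F)*(-2) = (2*F²)*(-2) = -4*F²)
b(u, V) = u - 442*V
k(331) + b(-657, 441) = -4*331² + (-657 - 442*441) = -4*109561 + (-657 - 194922) = -438244 - 195579 = -633823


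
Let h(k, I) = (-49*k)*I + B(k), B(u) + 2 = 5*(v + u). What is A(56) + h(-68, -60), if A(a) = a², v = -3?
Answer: -197141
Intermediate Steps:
B(u) = -17 + 5*u (B(u) = -2 + 5*(-3 + u) = -2 + (-15 + 5*u) = -17 + 5*u)
h(k, I) = -17 + 5*k - 49*I*k (h(k, I) = (-49*k)*I + (-17 + 5*k) = -49*I*k + (-17 + 5*k) = -17 + 5*k - 49*I*k)
A(56) + h(-68, -60) = 56² + (-17 + 5*(-68) - 49*(-60)*(-68)) = 3136 + (-17 - 340 - 199920) = 3136 - 200277 = -197141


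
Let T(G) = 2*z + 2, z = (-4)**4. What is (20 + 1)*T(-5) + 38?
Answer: 10832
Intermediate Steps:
z = 256
T(G) = 514 (T(G) = 2*256 + 2 = 512 + 2 = 514)
(20 + 1)*T(-5) + 38 = (20 + 1)*514 + 38 = 21*514 + 38 = 10794 + 38 = 10832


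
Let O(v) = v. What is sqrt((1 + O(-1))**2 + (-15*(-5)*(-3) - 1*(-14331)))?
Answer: sqrt(14106) ≈ 118.77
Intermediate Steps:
sqrt((1 + O(-1))**2 + (-15*(-5)*(-3) - 1*(-14331))) = sqrt((1 - 1)**2 + (-15*(-5)*(-3) - 1*(-14331))) = sqrt(0**2 + (75*(-3) + 14331)) = sqrt(0 + (-225 + 14331)) = sqrt(0 + 14106) = sqrt(14106)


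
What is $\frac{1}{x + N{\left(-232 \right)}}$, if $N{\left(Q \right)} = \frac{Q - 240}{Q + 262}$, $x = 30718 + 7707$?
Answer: $\frac{15}{576139} \approx 2.6035 \cdot 10^{-5}$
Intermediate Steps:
$x = 38425$
$N{\left(Q \right)} = \frac{-240 + Q}{262 + Q}$
$\frac{1}{x + N{\left(-232 \right)}} = \frac{1}{38425 + \frac{-240 - 232}{262 - 232}} = \frac{1}{38425 + \frac{1}{30} \left(-472\right)} = \frac{1}{38425 - \frac{236}{15}} = \frac{1}{\frac{576139}{15}} = \frac{15}{576139}$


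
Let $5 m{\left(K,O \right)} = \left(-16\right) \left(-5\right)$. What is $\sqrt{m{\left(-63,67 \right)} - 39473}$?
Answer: $i \sqrt{39457} \approx 198.64 i$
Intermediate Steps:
$m{\left(K,O \right)} = 16$ ($m{\left(K,O \right)} = \frac{\left(-16\right) \left(-5\right)}{5} = \frac{1}{5} \cdot 80 = 16$)
$\sqrt{m{\left(-63,67 \right)} - 39473} = \sqrt{16 - 39473} = \sqrt{-39457} = i \sqrt{39457}$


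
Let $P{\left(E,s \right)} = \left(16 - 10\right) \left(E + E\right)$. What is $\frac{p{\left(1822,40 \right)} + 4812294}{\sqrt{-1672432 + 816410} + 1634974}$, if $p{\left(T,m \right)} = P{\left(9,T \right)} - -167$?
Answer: $\frac{3934212594103}{1336570418349} - \frac{4812569 i \sqrt{856022}}{2673140836698} \approx 2.9435 - 0.0016657 i$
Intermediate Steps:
$P{\left(E,s \right)} = 12 E$ ($P{\left(E,s \right)} = 6 \cdot 2 E = 12 E$)
$p{\left(T,m \right)} = 275$ ($p{\left(T,m \right)} = 12 \cdot 9 - -167 = 108 + 167 = 275$)
$\frac{p{\left(1822,40 \right)} + 4812294}{\sqrt{-1672432 + 816410} + 1634974} = \frac{275 + 4812294}{\sqrt{-1672432 + 816410} + 1634974} = \frac{4812569}{\sqrt{-856022} + 1634974} = \frac{4812569}{i \sqrt{856022} + 1634974} = \frac{4812569}{1634974 + i \sqrt{856022}}$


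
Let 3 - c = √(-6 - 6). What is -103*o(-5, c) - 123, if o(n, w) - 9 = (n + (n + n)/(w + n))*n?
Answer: 25*(-145*√3 + 42*I)/(√3 - I) ≈ -2981.3 - 1115.0*I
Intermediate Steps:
c = 3 - 2*I*√3 (c = 3 - √(-6 - 6) = 3 - √(-12) = 3 - 2*I*√3 ≈ 3.0 - 3.4641*I)
o(n, w) = 9 + n*(n + 2*n/(n + w)) (o(n, w) = 9 + (n + (n + n)/(w + n))*n = 9 + (n + (2*n)/(n + w))*n = 9 + (n + 2*n/(n + w))*n = 9 + n*(n + 2*n/(n + w)))
-103*o(-5, c) - 123 = -103*((-5)³ + 2*(-5)² + 9*(-5) + 9*(3 - 2*I*√3) + (3 - 2*I*√3)*(-5)²)/(-5 + (3 - 2*I*√3)) - 123 = -103*(-125 + 2*25 - 45 + (27 - 18*I*√3) + (3 - 2*I*√3)*25)/(-2 - 2*I*√3) - 123 = -103*(-125 + 50 - 45 + (27 - 18*I*√3) + (75 - 50*I*√3))/(-2 - 2*I*√3) - 123 = -103*(-18 - 68*I*√3)/(-2 - 2*I*√3) - 123 = -123 - 103*(-18 - 68*I*√3)/(-2 - 2*I*√3)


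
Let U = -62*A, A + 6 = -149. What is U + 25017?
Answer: 34627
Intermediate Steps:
A = -155 (A = -6 - 149 = -155)
U = 9610 (U = -62*(-155) = 9610)
U + 25017 = 9610 + 25017 = 34627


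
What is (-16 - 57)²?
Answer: 5329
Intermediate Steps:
(-16 - 57)² = (-73)² = 5329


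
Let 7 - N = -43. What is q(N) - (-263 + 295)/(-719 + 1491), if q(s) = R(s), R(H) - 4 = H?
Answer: 10414/193 ≈ 53.959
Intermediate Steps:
R(H) = 4 + H
N = 50 (N = 7 - 1*(-43) = 7 + 43 = 50)
q(s) = 4 + s
q(N) - (-263 + 295)/(-719 + 1491) = (4 + 50) - (-263 + 295)/(-719 + 1491) = 54 - 32/772 = 54 - 1*8/193 = 54 - 8/193 = 10414/193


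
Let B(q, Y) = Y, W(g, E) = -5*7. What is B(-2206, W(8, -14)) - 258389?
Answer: -258424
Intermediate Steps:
W(g, E) = -35
B(-2206, W(8, -14)) - 258389 = -35 - 258389 = -258424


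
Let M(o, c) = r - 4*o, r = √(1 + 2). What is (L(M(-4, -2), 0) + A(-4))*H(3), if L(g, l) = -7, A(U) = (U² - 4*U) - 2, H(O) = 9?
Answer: 207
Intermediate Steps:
r = √3 ≈ 1.7320
M(o, c) = √3 - 4*o
A(U) = -2 + U² - 4*U
(L(M(-4, -2), 0) + A(-4))*H(3) = (-7 + (-2 + (-4)² - 4*(-4)))*9 = (-7 + (-2 + 16 + 16))*9 = (-7 + 30)*9 = 23*9 = 207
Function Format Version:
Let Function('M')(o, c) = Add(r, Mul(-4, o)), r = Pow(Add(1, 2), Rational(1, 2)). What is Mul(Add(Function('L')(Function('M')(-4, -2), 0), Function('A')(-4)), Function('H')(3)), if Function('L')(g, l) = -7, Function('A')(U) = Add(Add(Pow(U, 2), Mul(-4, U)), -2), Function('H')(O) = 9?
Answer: 207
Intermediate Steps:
r = Pow(3, Rational(1, 2)) ≈ 1.7320
Function('M')(o, c) = Add(Pow(3, Rational(1, 2)), Mul(-4, o))
Function('A')(U) = Add(-2, Pow(U, 2), Mul(-4, U))
Mul(Add(Function('L')(Function('M')(-4, -2), 0), Function('A')(-4)), Function('H')(3)) = Mul(Add(-7, Add(-2, Pow(-4, 2), Mul(-4, -4))), 9) = Mul(Add(-7, Add(-2, 16, 16)), 9) = Mul(Add(-7, 30), 9) = Mul(23, 9) = 207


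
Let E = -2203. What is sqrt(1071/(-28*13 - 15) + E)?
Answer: 2*I*sqrt(79211758)/379 ≈ 46.966*I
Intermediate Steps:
sqrt(1071/(-28*13 - 15) + E) = sqrt(1071/(-28*13 - 15) - 2203) = sqrt(1071/(-364 - 15) - 2203) = sqrt(1071/(-379) - 2203) = sqrt(1071*(-1/379) - 2203) = sqrt(-1071/379 - 2203) = sqrt(-836008/379) = 2*I*sqrt(79211758)/379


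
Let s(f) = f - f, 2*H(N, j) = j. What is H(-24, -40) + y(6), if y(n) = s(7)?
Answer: -20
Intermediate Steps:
H(N, j) = j/2
s(f) = 0
y(n) = 0
H(-24, -40) + y(6) = (½)*(-40) + 0 = -20 + 0 = -20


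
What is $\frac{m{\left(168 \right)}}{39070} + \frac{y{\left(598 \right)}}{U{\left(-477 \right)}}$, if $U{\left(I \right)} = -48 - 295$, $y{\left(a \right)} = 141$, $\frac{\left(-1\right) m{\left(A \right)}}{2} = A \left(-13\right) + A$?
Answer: $- \frac{2062947}{6700505} \approx -0.30788$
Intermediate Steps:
$m{\left(A \right)} = 24 A$ ($m{\left(A \right)} = - 2 \left(A \left(-13\right) + A\right) = - 2 \left(- 13 A + A\right) = - 2 \left(- 12 A\right) = 24 A$)
$U{\left(I \right)} = -343$
$\frac{m{\left(168 \right)}}{39070} + \frac{y{\left(598 \right)}}{U{\left(-477 \right)}} = \frac{24 \cdot 168}{39070} + \frac{141}{-343} = 4032 \cdot \frac{1}{39070} + 141 \left(- \frac{1}{343}\right) = \frac{2016}{19535} - \frac{141}{343} = - \frac{2062947}{6700505}$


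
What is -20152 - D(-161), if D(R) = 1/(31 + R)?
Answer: -2619759/130 ≈ -20152.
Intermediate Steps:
-20152 - D(-161) = -20152 - 1/(31 - 161) = -20152 - 1/(-130) = -20152 - 1*(-1/130) = -20152 + 1/130 = -2619759/130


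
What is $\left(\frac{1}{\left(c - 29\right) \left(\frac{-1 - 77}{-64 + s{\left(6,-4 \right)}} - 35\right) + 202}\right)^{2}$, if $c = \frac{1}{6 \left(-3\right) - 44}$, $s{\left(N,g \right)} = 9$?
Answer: $\frac{11628100}{16092717934329} \approx 7.2257 \cdot 10^{-7}$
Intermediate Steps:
$c = - \frac{1}{62}$ ($c = \frac{1}{-18 - 44} = \frac{1}{-62} = - \frac{1}{62} \approx -0.016129$)
$\left(\frac{1}{\left(c - 29\right) \left(\frac{-1 - 77}{-64 + s{\left(6,-4 \right)}} - 35\right) + 202}\right)^{2} = \left(\frac{1}{\left(- \frac{1}{62} - 29\right) \left(\frac{-1 - 77}{-64 + 9} - 35\right) + 202}\right)^{2} = \left(\frac{1}{- \frac{1799 \left(- \frac{78}{-55} - 35\right)}{62} + 202}\right)^{2} = \left(\frac{1}{- \frac{1799 \left(\left(-78\right) \left(- \frac{1}{55}\right) - 35\right)}{62} + 202}\right)^{2} = \left(\frac{1}{- \frac{1799 \left(\frac{78}{55} - 35\right)}{62} + 202}\right)^{2} = \left(\frac{1}{\left(- \frac{1799}{62}\right) \left(- \frac{1847}{55}\right) + 202}\right)^{2} = \left(\frac{1}{\frac{3322753}{3410} + 202}\right)^{2} = \left(\frac{1}{\frac{4011573}{3410}}\right)^{2} = \left(\frac{3410}{4011573}\right)^{2} = \frac{11628100}{16092717934329}$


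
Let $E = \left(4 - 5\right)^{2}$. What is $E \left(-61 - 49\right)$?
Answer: $-110$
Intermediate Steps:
$E = 1$ ($E = \left(-1\right)^{2} = 1$)
$E \left(-61 - 49\right) = 1 \left(-61 - 49\right) = 1 \left(-110\right) = -110$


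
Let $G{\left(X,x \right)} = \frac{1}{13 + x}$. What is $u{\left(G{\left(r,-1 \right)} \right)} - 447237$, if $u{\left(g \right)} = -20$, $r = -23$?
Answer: $-447257$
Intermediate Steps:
$u{\left(G{\left(r,-1 \right)} \right)} - 447237 = -20 - 447237 = -447257$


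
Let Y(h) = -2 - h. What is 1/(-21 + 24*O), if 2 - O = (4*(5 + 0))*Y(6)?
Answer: 1/3867 ≈ 0.00025860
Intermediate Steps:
O = 162 (O = 2 - 4*(5 + 0)*(-2 - 1*6) = 2 - 4*5*(-2 - 6) = 2 - 20*(-8) = 2 - 1*(-160) = 2 + 160 = 162)
1/(-21 + 24*O) = 1/(-21 + 24*162) = 1/(-21 + 3888) = 1/3867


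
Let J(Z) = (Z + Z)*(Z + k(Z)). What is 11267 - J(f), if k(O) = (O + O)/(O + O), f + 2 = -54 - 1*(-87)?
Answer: 9283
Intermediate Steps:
f = 31 (f = -2 + (-54 - 1*(-87)) = -2 + (-54 + 87) = -2 + 33 = 31)
k(O) = 1 (k(O) = (2*O)/((2*O)) = (2*O)*(1/(2*O)) = 1)
J(Z) = 2*Z*(1 + Z) (J(Z) = (Z + Z)*(Z + 1) = (2*Z)*(1 + Z) = 2*Z*(1 + Z))
11267 - J(f) = 11267 - 2*31*(1 + 31) = 11267 - 2*31*32 = 11267 - 1*1984 = 11267 - 1984 = 9283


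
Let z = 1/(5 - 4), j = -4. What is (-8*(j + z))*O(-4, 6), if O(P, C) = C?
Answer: 144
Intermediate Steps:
z = 1 (z = 1/1 = 1)
(-8*(j + z))*O(-4, 6) = -8*(-4 + 1)*6 = -8*(-3)*6 = 24*6 = 144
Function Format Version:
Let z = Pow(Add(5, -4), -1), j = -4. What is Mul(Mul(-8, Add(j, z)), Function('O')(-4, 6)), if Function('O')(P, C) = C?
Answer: 144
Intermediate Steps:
z = 1 (z = Pow(1, -1) = 1)
Mul(Mul(-8, Add(j, z)), Function('O')(-4, 6)) = Mul(Mul(-8, Add(-4, 1)), 6) = Mul(Mul(-8, -3), 6) = Mul(24, 6) = 144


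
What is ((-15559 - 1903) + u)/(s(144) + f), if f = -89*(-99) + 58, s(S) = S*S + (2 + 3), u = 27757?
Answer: 2059/5922 ≈ 0.34769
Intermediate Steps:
s(S) = 5 + S² (s(S) = S² + 5 = 5 + S²)
f = 8869 (f = 8811 + 58 = 8869)
((-15559 - 1903) + u)/(s(144) + f) = ((-15559 - 1903) + 27757)/((5 + 144²) + 8869) = (-17462 + 27757)/((5 + 20736) + 8869) = 10295/(20741 + 8869) = 10295/29610 = 10295*(1/29610) = 2059/5922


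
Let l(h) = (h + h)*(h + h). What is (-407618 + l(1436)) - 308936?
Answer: 7531830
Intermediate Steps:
l(h) = 4*h**2 (l(h) = (2*h)*(2*h) = 4*h**2)
(-407618 + l(1436)) - 308936 = (-407618 + 4*1436**2) - 308936 = (-407618 + 4*2062096) - 308936 = (-407618 + 8248384) - 308936 = 7840766 - 308936 = 7531830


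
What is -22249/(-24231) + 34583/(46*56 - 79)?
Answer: 893536426/60504807 ≈ 14.768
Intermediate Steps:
-22249/(-24231) + 34583/(46*56 - 79) = -22249*(-1/24231) + 34583/(2576 - 79) = 22249/24231 + 34583/2497 = 893536426/60504807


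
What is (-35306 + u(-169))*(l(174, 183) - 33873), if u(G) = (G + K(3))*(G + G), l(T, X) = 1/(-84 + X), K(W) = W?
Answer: -23252655884/33 ≈ -7.0463e+8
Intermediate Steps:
u(G) = 2*G*(3 + G) (u(G) = (G + 3)*(G + G) = (3 + G)*(2*G) = 2*G*(3 + G))
(-35306 + u(-169))*(l(174, 183) - 33873) = (-35306 + 2*(-169)*(3 - 169))*(1/(-84 + 183) - 33873) = (-35306 + 2*(-169)*(-166))*(1/99 - 33873) = (-35306 + 56108)*(1/99 - 33873) = 20802*(-3353426/99) = -23252655884/33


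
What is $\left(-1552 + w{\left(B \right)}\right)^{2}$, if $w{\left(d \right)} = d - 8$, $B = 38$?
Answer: $2316484$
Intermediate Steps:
$w{\left(d \right)} = -8 + d$
$\left(-1552 + w{\left(B \right)}\right)^{2} = \left(-1552 + \left(-8 + 38\right)\right)^{2} = \left(-1552 + 30\right)^{2} = \left(-1522\right)^{2} = 2316484$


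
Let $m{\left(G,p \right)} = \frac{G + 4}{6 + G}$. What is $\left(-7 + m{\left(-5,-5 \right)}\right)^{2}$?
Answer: $64$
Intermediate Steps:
$m{\left(G,p \right)} = \frac{4 + G}{6 + G}$
$\left(-7 + m{\left(-5,-5 \right)}\right)^{2} = \left(-7 + \frac{4 - 5}{6 - 5}\right)^{2} = \left(-7 + 1^{-1} \left(-1\right)\right)^{2} = \left(-7 + 1 \left(-1\right)\right)^{2} = \left(-7 - 1\right)^{2} = \left(-8\right)^{2} = 64$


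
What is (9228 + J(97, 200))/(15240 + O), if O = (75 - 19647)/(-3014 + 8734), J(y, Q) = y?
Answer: 13334750/21788307 ≈ 0.61201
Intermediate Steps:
O = -4893/1430 (O = -19572/5720 = -19572*1/5720 = -4893/1430 ≈ -3.4217)
(9228 + J(97, 200))/(15240 + O) = (9228 + 97)/(15240 - 4893/1430) = 9325/(21788307/1430) = 9325*(1430/21788307) = 13334750/21788307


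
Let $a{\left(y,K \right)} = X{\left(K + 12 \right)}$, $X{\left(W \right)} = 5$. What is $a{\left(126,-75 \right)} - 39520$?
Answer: $-39515$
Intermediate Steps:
$a{\left(y,K \right)} = 5$
$a{\left(126,-75 \right)} - 39520 = 5 - 39520 = -39515$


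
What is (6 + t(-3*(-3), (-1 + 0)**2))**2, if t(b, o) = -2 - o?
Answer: 9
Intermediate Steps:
(6 + t(-3*(-3), (-1 + 0)**2))**2 = (6 + (-2 - (-1 + 0)**2))**2 = (6 + (-2 - 1*(-1)**2))**2 = (6 + (-2 - 1*1))**2 = (6 + (-2 - 1))**2 = (6 - 3)**2 = 3**2 = 9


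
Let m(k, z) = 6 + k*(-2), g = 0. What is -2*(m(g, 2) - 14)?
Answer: 16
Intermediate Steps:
m(k, z) = 6 - 2*k
-2*(m(g, 2) - 14) = -2*((6 - 2*0) - 14) = -2*((6 + 0) - 14) = -2*(6 - 14) = -2*(-8) = 16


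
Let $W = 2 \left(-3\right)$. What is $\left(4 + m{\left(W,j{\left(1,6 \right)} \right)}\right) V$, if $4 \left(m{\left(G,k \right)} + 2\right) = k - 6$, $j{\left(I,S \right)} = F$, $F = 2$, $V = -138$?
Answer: $-138$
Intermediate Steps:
$j{\left(I,S \right)} = 2$
$W = -6$
$m{\left(G,k \right)} = - \frac{7}{2} + \frac{k}{4}$ ($m{\left(G,k \right)} = -2 + \frac{k - 6}{4} = -2 + \frac{-6 + k}{4} = -2 + \left(- \frac{3}{2} + \frac{k}{4}\right) = - \frac{7}{2} + \frac{k}{4}$)
$\left(4 + m{\left(W,j{\left(1,6 \right)} \right)}\right) V = \left(4 + \left(- \frac{7}{2} + \frac{1}{4} \cdot 2\right)\right) \left(-138\right) = \left(4 + \left(- \frac{7}{2} + \frac{1}{2}\right)\right) \left(-138\right) = \left(4 - 3\right) \left(-138\right) = 1 \left(-138\right) = -138$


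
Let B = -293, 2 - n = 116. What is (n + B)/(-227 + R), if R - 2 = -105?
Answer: 37/30 ≈ 1.2333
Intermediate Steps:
n = -114 (n = 2 - 1*116 = 2 - 116 = -114)
R = -103 (R = 2 - 105 = -103)
(n + B)/(-227 + R) = (-114 - 293)/(-227 - 103) = -407/(-330) = -407*(-1/330) = 37/30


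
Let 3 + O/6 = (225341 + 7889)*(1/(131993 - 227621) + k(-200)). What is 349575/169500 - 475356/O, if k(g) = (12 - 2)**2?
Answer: 5189226017277683/2520274395991180 ≈ 2.0590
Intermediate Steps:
k(g) = 100 (k(g) = 10**2 = 100)
O = 1115165661943/7969 (O = -18 + 6*((225341 + 7889)*(1/(131993 - 227621) + 100)) = -18 + 6*(233230*(1/(-95628) + 100)) = -18 + 6*(233230*(-1/95628 + 100)) = -18 + 6*(233230*(9562799/95628)) = -18 + 6*(1115165805385/47814) = -18 + 1115165805385/7969 = 1115165661943/7969 ≈ 1.3994e+8)
349575/169500 - 475356/O = 349575/169500 - 475356/1115165661943/7969 = 349575*(1/169500) - 475356*7969/1115165661943 = 4661/2260 - 3788111964/1115165661943 = 5189226017277683/2520274395991180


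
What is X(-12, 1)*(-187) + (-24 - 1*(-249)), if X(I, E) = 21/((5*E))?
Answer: -2802/5 ≈ -560.40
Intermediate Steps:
X(I, E) = 21/(5*E) (X(I, E) = 21*(1/(5*E)) = 21/(5*E))
X(-12, 1)*(-187) + (-24 - 1*(-249)) = ((21/5)/1)*(-187) + (-24 - 1*(-249)) = ((21/5)*1)*(-187) + (-24 + 249) = (21/5)*(-187) + 225 = -3927/5 + 225 = -2802/5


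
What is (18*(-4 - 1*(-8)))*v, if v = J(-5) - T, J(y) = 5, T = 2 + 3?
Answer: 0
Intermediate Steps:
T = 5
v = 0 (v = 5 - 1*5 = 5 - 5 = 0)
(18*(-4 - 1*(-8)))*v = (18*(-4 - 1*(-8)))*0 = (18*(-4 + 8))*0 = (18*4)*0 = 72*0 = 0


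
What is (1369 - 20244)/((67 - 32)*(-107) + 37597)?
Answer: -18875/33852 ≈ -0.55757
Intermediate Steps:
(1369 - 20244)/((67 - 32)*(-107) + 37597) = -18875/(35*(-107) + 37597) = -18875/(-3745 + 37597) = -18875/33852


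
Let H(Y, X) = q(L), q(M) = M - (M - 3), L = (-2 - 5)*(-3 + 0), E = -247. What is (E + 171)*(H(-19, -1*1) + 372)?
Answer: -28500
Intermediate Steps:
L = 21 (L = -7*(-3) = 21)
q(M) = 3 (q(M) = M - (-3 + M) = M + (3 - M) = 3)
H(Y, X) = 3
(E + 171)*(H(-19, -1*1) + 372) = (-247 + 171)*(3 + 372) = -76*375 = -28500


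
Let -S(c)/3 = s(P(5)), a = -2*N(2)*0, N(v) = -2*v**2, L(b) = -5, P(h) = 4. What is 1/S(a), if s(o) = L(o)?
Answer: 1/15 ≈ 0.066667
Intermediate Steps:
s(o) = -5
a = 0 (a = -(-4)*2**2*0 = -(-4)*4*0 = -2*(-8)*0 = 16*0 = 0)
S(c) = 15 (S(c) = -3*(-5) = 15)
1/S(a) = 1/15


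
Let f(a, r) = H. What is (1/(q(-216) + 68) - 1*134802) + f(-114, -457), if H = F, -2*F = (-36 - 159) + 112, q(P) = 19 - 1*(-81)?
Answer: -22639763/168 ≈ -1.3476e+5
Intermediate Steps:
q(P) = 100 (q(P) = 19 + 81 = 100)
F = 83/2 (F = -((-36 - 159) + 112)/2 = -(-195 + 112)/2 = -½*(-83) = 83/2 ≈ 41.500)
H = 83/2 ≈ 41.500
f(a, r) = 83/2
(1/(q(-216) + 68) - 1*134802) + f(-114, -457) = (1/(100 + 68) - 1*134802) + 83/2 = (1/168 - 134802) + 83/2 = -22646735/168 + 83/2 = -22639763/168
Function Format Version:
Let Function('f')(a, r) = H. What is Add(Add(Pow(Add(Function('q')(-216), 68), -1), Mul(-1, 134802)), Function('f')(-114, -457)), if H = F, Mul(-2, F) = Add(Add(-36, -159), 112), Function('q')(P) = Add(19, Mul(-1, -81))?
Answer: Rational(-22639763, 168) ≈ -1.3476e+5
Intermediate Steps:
Function('q')(P) = 100 (Function('q')(P) = Add(19, 81) = 100)
F = Rational(83, 2) (F = Mul(Rational(-1, 2), Add(Add(-36, -159), 112)) = Mul(Rational(-1, 2), Add(-195, 112)) = Mul(Rational(-1, 2), -83) = Rational(83, 2) ≈ 41.500)
H = Rational(83, 2) ≈ 41.500
Function('f')(a, r) = Rational(83, 2)
Add(Add(Pow(Add(Function('q')(-216), 68), -1), Mul(-1, 134802)), Function('f')(-114, -457)) = Add(Add(Pow(Add(100, 68), -1), Mul(-1, 134802)), Rational(83, 2)) = Add(Add(Pow(168, -1), -134802), Rational(83, 2)) = Add(Add(Rational(1, 168), -134802), Rational(83, 2)) = Add(Rational(-22646735, 168), Rational(83, 2)) = Rational(-22639763, 168)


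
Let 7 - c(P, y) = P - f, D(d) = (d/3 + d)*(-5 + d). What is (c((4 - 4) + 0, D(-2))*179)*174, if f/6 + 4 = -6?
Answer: -1650738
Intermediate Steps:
f = -60 (f = -24 + 6*(-6) = -24 - 36 = -60)
D(d) = 4*d*(-5 + d)/3 (D(d) = (d*(⅓) + d)*(-5 + d) = (d/3 + d)*(-5 + d) = (4*d/3)*(-5 + d) = 4*d*(-5 + d)/3)
c(P, y) = -53 - P (c(P, y) = 7 - (P - 1*(-60)) = 7 - (P + 60) = 7 - (60 + P) = 7 + (-60 - P) = -53 - P)
(c((4 - 4) + 0, D(-2))*179)*174 = ((-53 - ((4 - 4) + 0))*179)*174 = ((-53 - (0 + 0))*179)*174 = ((-53 - 1*0)*179)*174 = ((-53 + 0)*179)*174 = -53*179*174 = -9487*174 = -1650738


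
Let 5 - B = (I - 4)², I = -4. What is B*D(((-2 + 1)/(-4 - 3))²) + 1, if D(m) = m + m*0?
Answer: -10/49 ≈ -0.20408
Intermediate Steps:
B = -59 (B = 5 - (-4 - 4)² = 5 - 1*(-8)² = 5 - 1*64 = 5 - 64 = -59)
D(m) = m (D(m) = m + 0 = m)
B*D(((-2 + 1)/(-4 - 3))²) + 1 = -59*(-2 + 1)²/(-4 - 3)² + 1 = -59*(-1/(-7))² + 1 = -59*(-1*(-⅐))² + 1 = -59*(⅐)² + 1 = -59*1/49 + 1 = -59/49 + 1 = -10/49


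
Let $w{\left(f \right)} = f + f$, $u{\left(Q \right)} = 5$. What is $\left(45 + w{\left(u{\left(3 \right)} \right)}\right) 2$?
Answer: $110$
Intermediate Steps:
$w{\left(f \right)} = 2 f$
$\left(45 + w{\left(u{\left(3 \right)} \right)}\right) 2 = \left(45 + 2 \cdot 5\right) 2 = \left(45 + 10\right) 2 = 55 \cdot 2 = 110$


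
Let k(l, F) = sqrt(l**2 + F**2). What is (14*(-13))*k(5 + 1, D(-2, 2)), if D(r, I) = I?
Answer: -364*sqrt(10) ≈ -1151.1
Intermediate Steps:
k(l, F) = sqrt(F**2 + l**2)
(14*(-13))*k(5 + 1, D(-2, 2)) = (14*(-13))*sqrt(2**2 + (5 + 1)**2) = -182*sqrt(4 + 6**2) = -182*sqrt(4 + 36) = -364*sqrt(10)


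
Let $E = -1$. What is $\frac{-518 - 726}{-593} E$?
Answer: $- \frac{1244}{593} \approx -2.0978$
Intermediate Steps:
$\frac{-518 - 726}{-593} E = \frac{-518 - 726}{-593} \left(-1\right) = \left(-518 - 726\right) \left(- \frac{1}{593}\right) \left(-1\right) = \left(-1244\right) \left(- \frac{1}{593}\right) \left(-1\right) = \frac{1244}{593} \left(-1\right) = - \frac{1244}{593}$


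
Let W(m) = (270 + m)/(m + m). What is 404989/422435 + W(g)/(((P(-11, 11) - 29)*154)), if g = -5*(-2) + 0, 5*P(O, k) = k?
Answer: 682941/714890 ≈ 0.95531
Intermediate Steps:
P(O, k) = k/5
g = 10 (g = 10 + 0 = 10)
W(m) = (270 + m)/(2*m) (W(m) = (270 + m)/((2*m)) = (270 + m)*(1/(2*m)) = (270 + m)/(2*m))
404989/422435 + W(g)/(((P(-11, 11) - 29)*154)) = 404989/422435 + ((1/2)*(270 + 10)/10)/((((1/5)*11 - 29)*154)) = 404989*(1/422435) + ((1/2)*(1/10)*280)/(((11/5 - 29)*154)) = 31153/32495 + 14/((-134/5*154)) = 31153/32495 + 14/(-20636/5) = 31153/32495 + 14*(-5/20636) = 31153/32495 - 5/1474 = 682941/714890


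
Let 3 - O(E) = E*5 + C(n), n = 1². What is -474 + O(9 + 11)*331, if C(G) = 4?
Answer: -33905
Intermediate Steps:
n = 1
O(E) = -1 - 5*E (O(E) = 3 - (E*5 + 4) = 3 - (5*E + 4) = 3 - (4 + 5*E) = 3 + (-4 - 5*E) = -1 - 5*E)
-474 + O(9 + 11)*331 = -474 + (-1 - 5*(9 + 11))*331 = -474 + (-1 - 5*20)*331 = -474 + (-1 - 100)*331 = -474 - 101*331 = -474 - 33431 = -33905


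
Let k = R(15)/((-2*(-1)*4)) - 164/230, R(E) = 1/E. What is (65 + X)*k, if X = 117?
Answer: -35399/276 ≈ -128.26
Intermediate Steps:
k = -389/552 (k = 1/(15*((-2*(-1)*4))) - 164/230 = 1/(15*((2*4))) - 164*1/230 = (1/15)/8 - 82/115 = (1/15)*(⅛) - 82/115 = 1/120 - 82/115 = -389/552 ≈ -0.70471)
(65 + X)*k = (65 + 117)*(-389/552) = 182*(-389/552) = -35399/276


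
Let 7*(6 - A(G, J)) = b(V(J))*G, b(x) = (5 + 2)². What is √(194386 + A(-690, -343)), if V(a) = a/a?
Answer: √199222 ≈ 446.34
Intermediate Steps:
V(a) = 1
b(x) = 49 (b(x) = 7² = 49)
A(G, J) = 6 - 7*G
√(194386 + A(-690, -343)) = √(194386 + (6 - 7*(-690))) = √(194386 + (6 + 4830)) = √(194386 + 4836) = √199222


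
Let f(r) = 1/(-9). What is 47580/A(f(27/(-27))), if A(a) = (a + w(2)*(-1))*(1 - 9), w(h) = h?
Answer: 107055/38 ≈ 2817.2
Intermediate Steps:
f(r) = -⅑
A(a) = 16 - 8*a (A(a) = (a + 2*(-1))*(1 - 9) = (a - 2)*(-8) = (-2 + a)*(-8) = 16 - 8*a)
47580/A(f(27/(-27))) = 47580/(16 - 8*(-⅑)) = 47580/(16 + 8/9) = 47580/(152/9) = 47580*(9/152) = 107055/38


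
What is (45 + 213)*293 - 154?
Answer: 75440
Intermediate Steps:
(45 + 213)*293 - 154 = 258*293 - 154 = 75594 - 154 = 75440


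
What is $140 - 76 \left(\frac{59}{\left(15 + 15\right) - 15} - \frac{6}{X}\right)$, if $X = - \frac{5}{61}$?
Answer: $- \frac{85832}{15} \approx -5722.1$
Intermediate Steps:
$X = - \frac{5}{61}$ ($X = \left(-5\right) \frac{1}{61} = - \frac{5}{61} \approx -0.081967$)
$140 - 76 \left(\frac{59}{\left(15 + 15\right) - 15} - \frac{6}{X}\right) = 140 - 76 \left(\frac{59}{\left(15 + 15\right) - 15} - \frac{6}{- \frac{5}{61}}\right) = 140 - 76 \left(\frac{59}{30 - 15} - - \frac{366}{5}\right) = 140 - 76 \left(\frac{59}{15} + \frac{366}{5}\right) = 140 - \frac{87932}{15} = - \frac{85832}{15}$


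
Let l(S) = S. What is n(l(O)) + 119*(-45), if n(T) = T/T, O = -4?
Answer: -5354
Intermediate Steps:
n(T) = 1
n(l(O)) + 119*(-45) = 1 + 119*(-45) = 1 - 5355 = -5354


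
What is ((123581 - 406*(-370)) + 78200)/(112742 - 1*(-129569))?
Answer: 352001/242311 ≈ 1.4527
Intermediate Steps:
((123581 - 406*(-370)) + 78200)/(112742 - 1*(-129569)) = ((123581 - 1*(-150220)) + 78200)/(112742 + 129569) = ((123581 + 150220) + 78200)/242311 = (273801 + 78200)*(1/242311) = 352001*(1/242311) = 352001/242311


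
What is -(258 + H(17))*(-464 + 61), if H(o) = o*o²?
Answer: 2083913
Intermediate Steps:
H(o) = o³
-(258 + H(17))*(-464 + 61) = -(258 + 17³)*(-464 + 61) = -(258 + 4913)*(-403) = -5171*(-403) = -1*(-2083913) = 2083913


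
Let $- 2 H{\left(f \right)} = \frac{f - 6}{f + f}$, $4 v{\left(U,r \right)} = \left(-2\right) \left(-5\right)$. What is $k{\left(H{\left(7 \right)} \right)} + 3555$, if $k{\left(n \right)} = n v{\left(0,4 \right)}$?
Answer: $\frac{199075}{56} \approx 3554.9$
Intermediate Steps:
$v{\left(U,r \right)} = \frac{5}{2}$ ($v{\left(U,r \right)} = \frac{\left(-2\right) \left(-5\right)}{4} = \frac{1}{4} \cdot 10 = \frac{5}{2}$)
$H{\left(f \right)} = - \frac{-6 + f}{4 f}$ ($H{\left(f \right)} = - \frac{\left(f - 6\right) \frac{1}{f + f}}{2} = - \frac{\left(-6 + f\right) \frac{1}{2 f}}{2} = - \frac{\frac{1}{2} \frac{1}{f} \left(-6 + f\right)}{2} = - \frac{-6 + f}{4 f}$)
$k{\left(n \right)} = \frac{5 n}{2}$ ($k{\left(n \right)} = n \frac{5}{2} = \frac{5 n}{2}$)
$k{\left(H{\left(7 \right)} \right)} + 3555 = \frac{5 \frac{6 - 7}{4 \cdot 7}}{2} + 3555 = \frac{5 \cdot \frac{1}{4} \cdot \frac{1}{7} \left(6 - 7\right)}{2} + 3555 = \frac{5 \cdot \frac{1}{4} \cdot \frac{1}{7} \left(-1\right)}{2} + 3555 = \frac{5}{2} \left(- \frac{1}{28}\right) + 3555 = - \frac{5}{56} + 3555 = \frac{199075}{56}$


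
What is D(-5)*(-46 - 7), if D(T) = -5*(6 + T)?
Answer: 265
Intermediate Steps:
D(T) = -30 - 5*T
D(-5)*(-46 - 7) = (-30 - 5*(-5))*(-46 - 7) = (-30 + 25)*(-53) = -5*(-53) = 265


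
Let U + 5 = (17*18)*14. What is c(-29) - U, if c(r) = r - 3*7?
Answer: -4329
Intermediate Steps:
U = 4279 (U = -5 + (17*18)*14 = -5 + 306*14 = -5 + 4284 = 4279)
c(r) = -21 + r (c(r) = r - 21 = -21 + r)
c(-29) - U = (-21 - 29) - 1*4279 = -50 - 4279 = -4329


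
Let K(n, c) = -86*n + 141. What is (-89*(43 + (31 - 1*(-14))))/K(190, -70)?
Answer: 7832/16199 ≈ 0.48349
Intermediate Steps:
K(n, c) = 141 - 86*n
(-89*(43 + (31 - 1*(-14))))/K(190, -70) = (-89*(43 + (31 - 1*(-14))))/(141 - 86*190) = (-89*(43 + (31 + 14)))/(141 - 16340) = -89*(43 + 45)/(-16199) = -89*88*(-1/16199) = -7832*(-1/16199) = 7832/16199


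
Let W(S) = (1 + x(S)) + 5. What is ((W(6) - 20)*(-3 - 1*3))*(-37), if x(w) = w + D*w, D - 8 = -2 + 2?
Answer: 8880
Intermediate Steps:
D = 8 (D = 8 + (-2 + 2) = 8 + 0 = 8)
x(w) = 9*w (x(w) = w + 8*w = 9*w)
W(S) = 6 + 9*S (W(S) = (1 + 9*S) + 5 = 6 + 9*S)
((W(6) - 20)*(-3 - 1*3))*(-37) = (((6 + 9*6) - 20)*(-3 - 1*3))*(-37) = (((6 + 54) - 20)*(-3 - 3))*(-37) = ((60 - 20)*(-6))*(-37) = (40*(-6))*(-37) = -240*(-37) = 8880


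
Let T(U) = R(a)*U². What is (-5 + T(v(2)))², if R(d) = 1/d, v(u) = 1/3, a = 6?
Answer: 72361/2916 ≈ 24.815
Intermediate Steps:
v(u) = ⅓
T(U) = U²/6
(-5 + T(v(2)))² = (-5 + (⅓)²/6)² = (-5 + (⅙)*(⅑))² = (-5 + 1/54)² = (-269/54)² = 72361/2916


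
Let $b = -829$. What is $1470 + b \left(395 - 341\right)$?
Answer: $-43296$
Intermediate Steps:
$1470 + b \left(395 - 341\right) = 1470 - 829 \left(395 - 341\right) = 1470 - 44766 = -43296$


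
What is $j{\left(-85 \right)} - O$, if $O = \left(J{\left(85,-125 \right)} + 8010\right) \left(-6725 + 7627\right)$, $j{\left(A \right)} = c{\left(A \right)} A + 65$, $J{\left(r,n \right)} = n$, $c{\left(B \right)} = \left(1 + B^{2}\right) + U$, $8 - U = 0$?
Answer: $-7727095$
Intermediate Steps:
$U = 8$ ($U = 8 - 0 = 8 + 0 = 8$)
$c{\left(B \right)} = 9 + B^{2}$ ($c{\left(B \right)} = \left(1 + B^{2}\right) + 8 = 9 + B^{2}$)
$j{\left(A \right)} = 65 + A \left(9 + A^{2}\right)$ ($j{\left(A \right)} = \left(9 + A^{2}\right) A + 65 = A \left(9 + A^{2}\right) + 65 = 65 + A \left(9 + A^{2}\right)$)
$O = 7112270$ ($O = \left(-125 + 8010\right) \left(-6725 + 7627\right) = 7885 \cdot 902 = 7112270$)
$j{\left(-85 \right)} - O = \left(65 - 85 \left(9 + \left(-85\right)^{2}\right)\right) - 7112270 = \left(65 - 85 \left(9 + 7225\right)\right) - 7112270 = \left(65 - 614890\right) - 7112270 = -614825 - 7112270 = -7727095$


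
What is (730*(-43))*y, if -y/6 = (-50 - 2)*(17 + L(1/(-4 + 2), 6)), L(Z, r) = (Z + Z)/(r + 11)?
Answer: -2820579840/17 ≈ -1.6592e+8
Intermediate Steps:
L(Z, r) = 2*Z/(11 + r) (L(Z, r) = (2*Z)/(11 + r) = 2*Z/(11 + r))
y = 89856/17 (y = -6*(-50 - 2)*(17 + 2/((-4 + 2)*(11 + 6))) = -(-312)*(17 + 2/(-2*17)) = -(-312)*(17 + 2*(-½)*(1/17)) = -(-312)*(17 - 1/17) = -(-312)*288/17 = -6*(-14976/17) = 89856/17 ≈ 5285.6)
(730*(-43))*y = (730*(-43))*(89856/17) = -31390*89856/17 = -2820579840/17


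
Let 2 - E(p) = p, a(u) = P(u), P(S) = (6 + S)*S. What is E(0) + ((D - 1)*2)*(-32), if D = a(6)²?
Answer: -331710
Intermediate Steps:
P(S) = S*(6 + S)
a(u) = u*(6 + u)
D = 5184 (D = (6*(6 + 6))² = (6*12)² = 72² = 5184)
E(p) = 2 - p
E(0) + ((D - 1)*2)*(-32) = (2 - 1*0) + ((5184 - 1)*2)*(-32) = (2 + 0) + (5183*2)*(-32) = 2 + 10366*(-32) = 2 - 331712 = -331710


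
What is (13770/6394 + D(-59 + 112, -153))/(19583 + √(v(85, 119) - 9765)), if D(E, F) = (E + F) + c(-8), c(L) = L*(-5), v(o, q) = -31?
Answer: -724316421/245212256189 + 73974*I*√2449/245212256189 ≈ -0.0029538 + 1.4929e-5*I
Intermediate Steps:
c(L) = -5*L
D(E, F) = 40 + E + F (D(E, F) = (E + F) - 5*(-8) = (E + F) + 40 = 40 + E + F)
(13770/6394 + D(-59 + 112, -153))/(19583 + √(v(85, 119) - 9765)) = (13770/6394 + (40 + (-59 + 112) - 153))/(19583 + √(-31 - 9765)) = (13770*(1/6394) + (40 + 53 - 153))/(19583 + √(-9796)) = (6885/3197 - 60)/(19583 + 2*I*√2449) = -184935/(3197*(19583 + 2*I*√2449))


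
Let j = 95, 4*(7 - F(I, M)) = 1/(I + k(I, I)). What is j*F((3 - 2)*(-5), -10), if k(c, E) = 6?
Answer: 2565/4 ≈ 641.25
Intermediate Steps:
F(I, M) = 7 - 1/(4*(6 + I)) (F(I, M) = 7 - 1/(4*(I + 6)) = 7 - 1/(4*(6 + I)))
j*F((3 - 2)*(-5), -10) = 95*((167 + 28*((3 - 2)*(-5)))/(4*(6 + (3 - 2)*(-5)))) = 95*((167 + 28*(1*(-5)))/(4*(6 + 1*(-5)))) = 95*((167 + 28*(-5))/(4*(6 - 5))) = 95*((¼)*(167 - 140)/1) = 95*((¼)*1*27) = 95*(27/4) = 2565/4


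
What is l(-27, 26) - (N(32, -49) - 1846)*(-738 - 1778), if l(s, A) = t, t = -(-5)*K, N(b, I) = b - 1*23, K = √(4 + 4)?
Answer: -4621892 + 10*√2 ≈ -4.6219e+6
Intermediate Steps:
K = 2*√2 (K = √8 = 2*√2 ≈ 2.8284)
N(b, I) = -23 + b (N(b, I) = b - 23 = -23 + b)
t = 10*√2 (t = -(-5)*2*√2 = -(-10)*√2 = 10*√2 ≈ 14.142)
l(s, A) = 10*√2
l(-27, 26) - (N(32, -49) - 1846)*(-738 - 1778) = 10*√2 - ((-23 + 32) - 1846)*(-738 - 1778) = 10*√2 - (9 - 1846)*(-2516) = 10*√2 - (-1837)*(-2516) = 10*√2 - 1*4621892 = 10*√2 - 4621892 = -4621892 + 10*√2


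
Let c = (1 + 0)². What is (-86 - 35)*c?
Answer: -121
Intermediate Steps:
c = 1 (c = 1² = 1)
(-86 - 35)*c = (-86 - 35)*1 = -121*1 = -121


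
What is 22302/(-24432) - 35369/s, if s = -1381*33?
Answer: -25372273/185573256 ≈ -0.13672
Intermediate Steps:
s = -45573
22302/(-24432) - 35369/s = 22302/(-24432) - 35369/(-45573) = 22302*(-1/24432) - 35369*(-1/45573) = -3717/4072 + 35369/45573 = -25372273/185573256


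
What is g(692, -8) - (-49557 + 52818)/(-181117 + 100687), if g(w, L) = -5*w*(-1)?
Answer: 92763687/26810 ≈ 3460.0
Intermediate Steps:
g(w, L) = 5*w
g(692, -8) - (-49557 + 52818)/(-181117 + 100687) = 5*692 - (-49557 + 52818)/(-181117 + 100687) = 3460 - 3261/(-80430) = 3460 - 3261*(-1)/80430 = 3460 - 1*(-1087/26810) = 3460 + 1087/26810 = 92763687/26810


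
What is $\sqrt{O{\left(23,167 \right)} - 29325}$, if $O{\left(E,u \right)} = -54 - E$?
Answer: $i \sqrt{29402} \approx 171.47 i$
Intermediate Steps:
$\sqrt{O{\left(23,167 \right)} - 29325} = \sqrt{\left(-54 - 23\right) - 29325} = \sqrt{-77 - 29325} = \sqrt{-29402} = i \sqrt{29402}$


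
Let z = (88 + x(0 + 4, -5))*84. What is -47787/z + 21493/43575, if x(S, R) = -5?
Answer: -1108703/174300 ≈ -6.3609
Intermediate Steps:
z = 6972 (z = (88 - 5)*84 = 83*84 = 6972)
-47787/z + 21493/43575 = -47787/6972 + 21493/43575 = -47787*1/6972 + 21493*(1/43575) = -15929/2324 + 21493/43575 = -1108703/174300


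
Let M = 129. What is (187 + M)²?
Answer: 99856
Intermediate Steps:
(187 + M)² = (187 + 129)² = 316² = 99856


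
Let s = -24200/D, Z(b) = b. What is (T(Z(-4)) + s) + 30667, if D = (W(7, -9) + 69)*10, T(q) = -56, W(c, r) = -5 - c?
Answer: 1742407/57 ≈ 30569.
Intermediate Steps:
D = 570 (D = ((-5 - 1*7) + 69)*10 = ((-5 - 7) + 69)*10 = (-12 + 69)*10 = 57*10 = 570)
s = -2420/57 (s = -24200/570 = -24200*1/570 = -2420/57 ≈ -42.456)
(T(Z(-4)) + s) + 30667 = (-56 - 2420/57) + 30667 = -5612/57 + 30667 = 1742407/57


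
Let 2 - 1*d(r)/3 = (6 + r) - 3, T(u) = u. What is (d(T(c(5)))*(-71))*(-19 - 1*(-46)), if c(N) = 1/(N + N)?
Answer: 63261/10 ≈ 6326.1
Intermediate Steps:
c(N) = 1/(2*N)
d(r) = -3 - 3*r (d(r) = 6 - 3*((6 + r) - 3) = 6 - 3*(3 + r) = 6 + (-9 - 3*r) = -3 - 3*r)
(d(T(c(5)))*(-71))*(-19 - 1*(-46)) = ((-3 - 3/(2*5))*(-71))*(-19 - 1*(-46)) = ((-3 - 3/(2*5))*(-71))*(-19 + 46) = ((-3 - 3*⅒)*(-71))*27 = ((-3 - 3/10)*(-71))*27 = -33/10*(-71)*27 = (2343/10)*27 = 63261/10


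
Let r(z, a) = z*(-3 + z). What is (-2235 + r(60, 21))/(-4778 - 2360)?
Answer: -1185/7138 ≈ -0.16601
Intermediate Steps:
(-2235 + r(60, 21))/(-4778 - 2360) = (-2235 + 60*(-3 + 60))/(-4778 - 2360) = (-2235 + 60*57)/(-7138) = (-2235 + 3420)*(-1/7138) = 1185*(-1/7138) = -1185/7138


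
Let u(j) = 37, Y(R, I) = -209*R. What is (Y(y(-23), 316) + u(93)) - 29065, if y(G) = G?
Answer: -24221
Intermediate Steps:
(Y(y(-23), 316) + u(93)) - 29065 = (-209*(-23) + 37) - 29065 = (4807 + 37) - 29065 = 4844 - 29065 = -24221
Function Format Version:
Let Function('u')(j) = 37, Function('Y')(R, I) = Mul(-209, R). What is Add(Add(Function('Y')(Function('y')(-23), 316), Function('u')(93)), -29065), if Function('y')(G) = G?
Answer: -24221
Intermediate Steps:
Add(Add(Function('Y')(Function('y')(-23), 316), Function('u')(93)), -29065) = Add(Add(Mul(-209, -23), 37), -29065) = Add(Add(4807, 37), -29065) = Add(4844, -29065) = -24221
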